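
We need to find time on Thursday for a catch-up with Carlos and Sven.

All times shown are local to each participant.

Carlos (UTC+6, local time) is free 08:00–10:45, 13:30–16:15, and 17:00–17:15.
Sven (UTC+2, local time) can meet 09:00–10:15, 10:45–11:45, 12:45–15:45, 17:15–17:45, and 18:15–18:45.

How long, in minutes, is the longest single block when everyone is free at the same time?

60 minutes

Carlos → UTC: 02:00–04:45, 07:30–10:15, 11:00–11:15.
Sven → UTC: 07:00–08:15, 08:45–09:45, 10:45–13:45, 15:15–15:45, 16:15–16:45.
Carlos ∩ Sven: 07:30–08:15, 08:45–09:45, 11:00–11:15.
Common window lengths: 45, 60, 15 min; longest is 60.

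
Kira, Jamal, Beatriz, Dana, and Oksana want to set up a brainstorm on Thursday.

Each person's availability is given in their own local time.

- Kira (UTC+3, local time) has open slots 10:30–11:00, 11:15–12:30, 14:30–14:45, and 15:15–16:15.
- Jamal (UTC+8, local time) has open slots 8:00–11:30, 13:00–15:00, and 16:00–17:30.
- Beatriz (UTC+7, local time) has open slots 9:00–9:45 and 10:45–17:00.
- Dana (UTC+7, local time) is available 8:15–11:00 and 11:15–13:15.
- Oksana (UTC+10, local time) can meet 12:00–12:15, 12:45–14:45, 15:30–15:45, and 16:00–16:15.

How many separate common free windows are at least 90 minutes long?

Kira → UTC: 07:30–08:00, 08:15–09:30, 11:30–11:45, 12:15–13:15.
Jamal → UTC: 00:00–03:30, 05:00–07:00, 08:00–09:30.
Beatriz → UTC: 02:00–02:45, 03:45–10:00.
Dana → UTC: 01:15–04:00, 04:15–06:15.
Oksana → UTC: 02:00–02:15, 02:45–04:45, 05:30–05:45, 06:00–06:15.
Kira ∩ Jamal: 08:15–09:30.
Kira ∩ Jamal ∩ Beatriz: 08:15–09:30.
Kira ∩ Jamal ∩ Beatriz ∩ Dana: (none).
Kira ∩ Jamal ∩ Beatriz ∩ Dana ∩ Oksana: (none).
Windows ≥ 90 min: (none).
That's 0 windows.

0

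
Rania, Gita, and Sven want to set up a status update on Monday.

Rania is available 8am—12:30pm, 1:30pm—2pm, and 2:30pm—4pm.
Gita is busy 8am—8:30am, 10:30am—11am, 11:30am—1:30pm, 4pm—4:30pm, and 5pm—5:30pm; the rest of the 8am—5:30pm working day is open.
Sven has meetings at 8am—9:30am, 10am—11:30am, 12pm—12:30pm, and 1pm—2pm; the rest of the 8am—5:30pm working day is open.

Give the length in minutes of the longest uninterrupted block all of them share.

90 minutes

Gita free within 08:00–17:30: 08:30–10:30, 11:00–11:30, 13:30–16:00, 16:30–17:00.
Sven free within 08:00–17:30: 09:30–10:00, 11:30–12:00, 12:30–13:00, 14:00–17:30.
Rania ∩ Gita: 08:30–10:30, 11:00–11:30, 13:30–14:00, 14:30–16:00.
Rania ∩ Gita ∩ Sven: 09:30–10:00, 14:30–16:00.
Common window lengths: 30, 90 min; longest is 90.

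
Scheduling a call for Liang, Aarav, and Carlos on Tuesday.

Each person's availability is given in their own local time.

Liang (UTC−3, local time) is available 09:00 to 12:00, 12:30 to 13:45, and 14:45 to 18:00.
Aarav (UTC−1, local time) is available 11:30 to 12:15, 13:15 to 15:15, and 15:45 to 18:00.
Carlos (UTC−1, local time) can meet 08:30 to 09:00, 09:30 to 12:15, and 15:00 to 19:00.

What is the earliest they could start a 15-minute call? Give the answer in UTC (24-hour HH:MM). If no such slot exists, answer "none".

Liang → UTC: 12:00–15:00, 15:30–16:45, 17:45–21:00.
Aarav → UTC: 12:30–13:15, 14:15–16:15, 16:45–19:00.
Carlos → UTC: 09:30–10:00, 10:30–13:15, 16:00–20:00.
Liang ∩ Aarav: 12:30–13:15, 14:15–15:00, 15:30–16:15, 17:45–19:00.
Liang ∩ Aarav ∩ Carlos: 12:30–13:15, 16:00–16:15, 17:45–19:00.
Windows ≥ 15 min: 12:30–13:15, 16:00–16:15, 17:45–19:00.
Earliest such window starts at 12:30.

12:30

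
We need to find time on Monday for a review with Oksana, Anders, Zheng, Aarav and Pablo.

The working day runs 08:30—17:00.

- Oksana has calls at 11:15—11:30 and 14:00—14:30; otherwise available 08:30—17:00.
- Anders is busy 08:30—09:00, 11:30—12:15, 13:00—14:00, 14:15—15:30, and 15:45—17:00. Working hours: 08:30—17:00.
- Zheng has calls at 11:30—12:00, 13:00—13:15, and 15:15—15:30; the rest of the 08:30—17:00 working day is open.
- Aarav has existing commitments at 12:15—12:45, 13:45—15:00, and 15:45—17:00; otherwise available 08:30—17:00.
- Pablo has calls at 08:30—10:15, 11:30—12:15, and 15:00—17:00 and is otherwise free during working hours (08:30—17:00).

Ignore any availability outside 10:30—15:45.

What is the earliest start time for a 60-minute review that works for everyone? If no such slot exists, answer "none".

Oksana free within 08:30–17:00: 08:30–11:15, 11:30–14:00, 14:30–17:00.
Anders free within 08:30–17:00: 09:00–11:30, 12:15–13:00, 14:00–14:15, 15:30–15:45.
Zheng free within 08:30–17:00: 08:30–11:30, 12:00–13:00, 13:15–15:15, 15:30–17:00.
Aarav free within 08:30–17:00: 08:30–12:15, 12:45–13:45, 15:00–15:45.
Pablo free within 08:30–17:00: 10:15–11:30, 12:15–15:00.
Oksana ∩ Anders: 09:00–11:15, 12:15–13:00, 15:30–15:45.
Oksana ∩ Anders ∩ Zheng: 09:00–11:15, 12:15–13:00, 15:30–15:45.
Oksana ∩ Anders ∩ Zheng ∩ Aarav: 09:00–11:15, 12:45–13:00, 15:30–15:45.
Oksana ∩ Anders ∩ Zheng ∩ Aarav ∩ Pablo: 10:15–11:15, 12:45–13:00.
Restricted to 10:30–15:45: 10:30–11:15, 12:45–13:00.
Windows ≥ 60 min: (none).

none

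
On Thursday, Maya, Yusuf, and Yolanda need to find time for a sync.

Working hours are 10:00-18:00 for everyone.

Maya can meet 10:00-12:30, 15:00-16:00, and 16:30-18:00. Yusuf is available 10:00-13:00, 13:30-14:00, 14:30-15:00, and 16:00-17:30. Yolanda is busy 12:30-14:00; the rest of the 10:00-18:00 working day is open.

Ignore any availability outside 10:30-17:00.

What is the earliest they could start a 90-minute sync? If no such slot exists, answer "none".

10:30

Yolanda free within 10:00–18:00: 10:00–12:30, 14:00–18:00.
Maya ∩ Yusuf: 10:00–12:30, 16:30–17:30.
Maya ∩ Yusuf ∩ Yolanda: 10:00–12:30, 16:30–17:30.
Restricted to 10:30–17:00: 10:30–12:30, 16:30–17:00.
Windows ≥ 90 min: 10:30–12:30.
Earliest such window starts at 10:30.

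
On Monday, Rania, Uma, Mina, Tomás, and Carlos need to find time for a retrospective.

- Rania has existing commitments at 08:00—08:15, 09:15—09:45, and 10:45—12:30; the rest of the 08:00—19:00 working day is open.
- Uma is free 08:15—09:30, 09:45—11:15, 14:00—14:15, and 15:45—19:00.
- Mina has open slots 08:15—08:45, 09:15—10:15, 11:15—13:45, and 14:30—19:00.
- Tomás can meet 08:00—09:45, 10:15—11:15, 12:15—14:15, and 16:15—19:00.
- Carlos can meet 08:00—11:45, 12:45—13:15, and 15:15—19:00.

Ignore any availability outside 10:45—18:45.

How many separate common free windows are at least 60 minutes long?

1

Rania free within 08:00–19:00: 08:15–09:15, 09:45–10:45, 12:30–19:00.
Rania ∩ Uma: 08:15–09:15, 09:45–10:45, 14:00–14:15, 15:45–19:00.
Rania ∩ Uma ∩ Mina: 08:15–08:45, 09:45–10:15, 15:45–19:00.
Rania ∩ Uma ∩ Mina ∩ Tomás: 08:15–08:45, 16:15–19:00.
Rania ∩ Uma ∩ Mina ∩ Tomás ∩ Carlos: 08:15–08:45, 16:15–19:00.
Restricted to 10:45–18:45: 16:15–18:45.
Windows ≥ 60 min: 16:15–18:45.
That's 1 window.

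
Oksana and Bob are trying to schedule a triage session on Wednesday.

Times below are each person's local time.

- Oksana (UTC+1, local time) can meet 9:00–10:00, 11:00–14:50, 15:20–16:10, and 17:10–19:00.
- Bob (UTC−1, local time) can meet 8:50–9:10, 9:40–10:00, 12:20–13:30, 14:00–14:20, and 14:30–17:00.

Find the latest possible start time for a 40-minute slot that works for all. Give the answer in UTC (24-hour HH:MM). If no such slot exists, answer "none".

Oksana → UTC: 08:00–09:00, 10:00–13:50, 14:20–15:10, 16:10–18:00.
Bob → UTC: 09:50–10:10, 10:40–11:00, 13:20–14:30, 15:00–15:20, 15:30–18:00.
Oksana ∩ Bob: 10:00–10:10, 10:40–11:00, 13:20–13:50, 14:20–14:30, 15:00–15:10, 16:10–18:00.
Windows ≥ 40 min: 16:10–18:00.
Latest start in the last window 16:10–18:00 is 18:00 − 40 min = 17:20.

17:20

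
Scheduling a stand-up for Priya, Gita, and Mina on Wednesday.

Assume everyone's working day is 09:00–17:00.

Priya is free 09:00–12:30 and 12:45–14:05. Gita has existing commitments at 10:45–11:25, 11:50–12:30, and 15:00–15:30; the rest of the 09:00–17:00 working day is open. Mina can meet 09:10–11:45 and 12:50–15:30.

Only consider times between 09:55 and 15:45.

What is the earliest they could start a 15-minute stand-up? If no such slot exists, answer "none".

09:55

Gita free within 09:00–17:00: 09:00–10:45, 11:25–11:50, 12:30–15:00, 15:30–17:00.
Priya ∩ Gita: 09:00–10:45, 11:25–11:50, 12:45–14:05.
Priya ∩ Gita ∩ Mina: 09:10–10:45, 11:25–11:45, 12:50–14:05.
Restricted to 09:55–15:45: 09:55–10:45, 11:25–11:45, 12:50–14:05.
Windows ≥ 15 min: 09:55–10:45, 11:25–11:45, 12:50–14:05.
Earliest such window starts at 09:55.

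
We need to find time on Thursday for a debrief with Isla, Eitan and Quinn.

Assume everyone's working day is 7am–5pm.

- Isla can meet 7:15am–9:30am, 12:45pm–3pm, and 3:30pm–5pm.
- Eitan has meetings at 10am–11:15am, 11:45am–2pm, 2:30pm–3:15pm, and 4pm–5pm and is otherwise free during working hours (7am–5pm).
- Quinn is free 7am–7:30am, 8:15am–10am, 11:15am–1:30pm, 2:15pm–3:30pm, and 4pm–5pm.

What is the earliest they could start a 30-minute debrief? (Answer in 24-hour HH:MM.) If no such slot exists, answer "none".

Eitan free within 07:00–17:00: 07:00–10:00, 11:15–11:45, 14:00–14:30, 15:15–16:00.
Isla ∩ Eitan: 07:15–09:30, 14:00–14:30, 15:30–16:00.
Isla ∩ Eitan ∩ Quinn: 07:15–07:30, 08:15–09:30, 14:15–14:30.
Windows ≥ 30 min: 08:15–09:30.
Earliest such window starts at 08:15.

08:15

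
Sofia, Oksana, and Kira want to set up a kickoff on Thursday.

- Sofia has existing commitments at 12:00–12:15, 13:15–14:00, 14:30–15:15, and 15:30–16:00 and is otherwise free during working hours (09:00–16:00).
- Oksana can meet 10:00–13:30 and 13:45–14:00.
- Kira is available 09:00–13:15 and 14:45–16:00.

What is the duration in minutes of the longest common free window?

Sofia free within 09:00–16:00: 09:00–12:00, 12:15–13:15, 14:00–14:30, 15:15–15:30.
Sofia ∩ Oksana: 10:00–12:00, 12:15–13:15.
Sofia ∩ Oksana ∩ Kira: 10:00–12:00, 12:15–13:15.
Common window lengths: 120, 60 min; longest is 120.

120 minutes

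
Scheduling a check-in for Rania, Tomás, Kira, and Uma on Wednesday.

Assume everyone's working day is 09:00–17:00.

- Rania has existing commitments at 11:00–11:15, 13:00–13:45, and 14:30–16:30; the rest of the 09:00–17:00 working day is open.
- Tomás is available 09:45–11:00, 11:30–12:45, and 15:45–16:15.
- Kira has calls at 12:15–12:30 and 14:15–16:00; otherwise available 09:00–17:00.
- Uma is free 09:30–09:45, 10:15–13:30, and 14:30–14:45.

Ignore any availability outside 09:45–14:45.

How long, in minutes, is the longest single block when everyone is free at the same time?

Rania free within 09:00–17:00: 09:00–11:00, 11:15–13:00, 13:45–14:30, 16:30–17:00.
Kira free within 09:00–17:00: 09:00–12:15, 12:30–14:15, 16:00–17:00.
Rania ∩ Tomás: 09:45–11:00, 11:30–12:45.
Rania ∩ Tomás ∩ Kira: 09:45–11:00, 11:30–12:15, 12:30–12:45.
Rania ∩ Tomás ∩ Kira ∩ Uma: 10:15–11:00, 11:30–12:15, 12:30–12:45.
Restricted to 09:45–14:45: 10:15–11:00, 11:30–12:15, 12:30–12:45.
Common window lengths: 45, 45, 15 min; longest is 45.

45 minutes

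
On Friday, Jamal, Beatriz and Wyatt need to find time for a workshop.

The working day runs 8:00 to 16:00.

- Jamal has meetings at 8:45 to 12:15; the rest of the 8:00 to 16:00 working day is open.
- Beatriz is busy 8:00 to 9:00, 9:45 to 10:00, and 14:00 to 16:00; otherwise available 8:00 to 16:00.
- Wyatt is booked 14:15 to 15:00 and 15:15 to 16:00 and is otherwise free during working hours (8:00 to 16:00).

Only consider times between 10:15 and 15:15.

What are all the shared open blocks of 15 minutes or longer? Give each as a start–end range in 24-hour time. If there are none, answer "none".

Jamal free within 08:00–16:00: 08:00–08:45, 12:15–16:00.
Beatriz free within 08:00–16:00: 09:00–09:45, 10:00–14:00.
Wyatt free within 08:00–16:00: 08:00–14:15, 15:00–15:15.
Jamal ∩ Beatriz: 12:15–14:00.
Jamal ∩ Beatriz ∩ Wyatt: 12:15–14:00.
Restricted to 10:15–15:15: 12:15–14:00.
Windows ≥ 15 min: 12:15–14:00.

12:15–14:00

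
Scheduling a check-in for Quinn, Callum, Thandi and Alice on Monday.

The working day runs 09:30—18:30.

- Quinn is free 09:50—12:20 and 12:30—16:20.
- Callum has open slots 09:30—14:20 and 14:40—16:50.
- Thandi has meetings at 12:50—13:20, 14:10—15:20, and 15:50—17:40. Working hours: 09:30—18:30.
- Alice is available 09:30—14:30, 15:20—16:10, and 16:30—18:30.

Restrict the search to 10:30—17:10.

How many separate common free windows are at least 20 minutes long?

4

Thandi free within 09:30–18:30: 09:30–12:50, 13:20–14:10, 15:20–15:50, 17:40–18:30.
Quinn ∩ Callum: 09:50–12:20, 12:30–14:20, 14:40–16:20.
Quinn ∩ Callum ∩ Thandi: 09:50–12:20, 12:30–12:50, 13:20–14:10, 15:20–15:50.
Quinn ∩ Callum ∩ Thandi ∩ Alice: 09:50–12:20, 12:30–12:50, 13:20–14:10, 15:20–15:50.
Restricted to 10:30–17:10: 10:30–12:20, 12:30–12:50, 13:20–14:10, 15:20–15:50.
Windows ≥ 20 min: 10:30–12:20, 12:30–12:50, 13:20–14:10, 15:20–15:50.
That's 4 windows.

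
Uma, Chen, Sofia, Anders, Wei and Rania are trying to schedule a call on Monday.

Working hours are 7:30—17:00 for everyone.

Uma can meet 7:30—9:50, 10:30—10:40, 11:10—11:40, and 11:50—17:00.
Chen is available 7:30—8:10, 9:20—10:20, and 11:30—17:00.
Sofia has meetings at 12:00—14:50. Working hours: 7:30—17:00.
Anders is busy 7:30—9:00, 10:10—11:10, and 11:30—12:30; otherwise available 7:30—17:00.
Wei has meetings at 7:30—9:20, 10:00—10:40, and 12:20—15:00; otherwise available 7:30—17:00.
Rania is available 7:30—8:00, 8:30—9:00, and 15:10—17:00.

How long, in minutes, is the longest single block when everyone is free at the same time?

110 minutes

Sofia free within 07:30–17:00: 07:30–12:00, 14:50–17:00.
Anders free within 07:30–17:00: 09:00–10:10, 11:10–11:30, 12:30–17:00.
Wei free within 07:30–17:00: 09:20–10:00, 10:40–12:20, 15:00–17:00.
Uma ∩ Chen: 07:30–08:10, 09:20–09:50, 11:30–11:40, 11:50–17:00.
Uma ∩ Chen ∩ Sofia: 07:30–08:10, 09:20–09:50, 11:30–11:40, 11:50–12:00, 14:50–17:00.
Uma ∩ Chen ∩ Sofia ∩ Anders: 09:20–09:50, 14:50–17:00.
Uma ∩ Chen ∩ Sofia ∩ Anders ∩ Wei: 09:20–09:50, 15:00–17:00.
Uma ∩ Chen ∩ Sofia ∩ Anders ∩ Wei ∩ Rania: 15:10–17:00.
Single common window of 110 minutes.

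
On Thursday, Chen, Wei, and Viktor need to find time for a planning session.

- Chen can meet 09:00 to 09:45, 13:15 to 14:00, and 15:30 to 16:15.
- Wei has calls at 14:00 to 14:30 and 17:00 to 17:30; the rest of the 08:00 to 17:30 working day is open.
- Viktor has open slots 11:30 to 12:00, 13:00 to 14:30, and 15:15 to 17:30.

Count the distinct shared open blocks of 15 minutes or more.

2

Wei free within 08:00–17:30: 08:00–14:00, 14:30–17:00.
Chen ∩ Wei: 09:00–09:45, 13:15–14:00, 15:30–16:15.
Chen ∩ Wei ∩ Viktor: 13:15–14:00, 15:30–16:15.
Windows ≥ 15 min: 13:15–14:00, 15:30–16:15.
That's 2 windows.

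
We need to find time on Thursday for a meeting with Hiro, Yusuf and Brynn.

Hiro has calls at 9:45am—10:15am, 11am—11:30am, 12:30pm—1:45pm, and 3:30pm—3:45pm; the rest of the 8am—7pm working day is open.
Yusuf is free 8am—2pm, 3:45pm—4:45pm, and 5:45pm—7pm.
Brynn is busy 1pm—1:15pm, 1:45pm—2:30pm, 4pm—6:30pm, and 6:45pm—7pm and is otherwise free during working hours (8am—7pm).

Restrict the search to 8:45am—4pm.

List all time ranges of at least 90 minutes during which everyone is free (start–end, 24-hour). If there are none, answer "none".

none

Hiro free within 08:00–19:00: 08:00–09:45, 10:15–11:00, 11:30–12:30, 13:45–15:30, 15:45–19:00.
Brynn free within 08:00–19:00: 08:00–13:00, 13:15–13:45, 14:30–16:00, 18:30–18:45.
Hiro ∩ Yusuf: 08:00–09:45, 10:15–11:00, 11:30–12:30, 13:45–14:00, 15:45–16:45, 17:45–19:00.
Hiro ∩ Yusuf ∩ Brynn: 08:00–09:45, 10:15–11:00, 11:30–12:30, 15:45–16:00, 18:30–18:45.
Restricted to 08:45–16:00: 08:45–09:45, 10:15–11:00, 11:30–12:30, 15:45–16:00.
Windows ≥ 90 min: (none).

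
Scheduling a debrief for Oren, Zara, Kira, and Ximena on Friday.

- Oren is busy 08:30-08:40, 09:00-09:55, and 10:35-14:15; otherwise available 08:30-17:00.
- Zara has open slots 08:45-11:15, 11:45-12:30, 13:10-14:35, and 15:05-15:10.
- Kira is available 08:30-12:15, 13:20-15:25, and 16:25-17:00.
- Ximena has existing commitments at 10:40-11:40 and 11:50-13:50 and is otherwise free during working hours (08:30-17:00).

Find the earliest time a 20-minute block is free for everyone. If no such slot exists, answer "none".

09:55

Oren free within 08:30–17:00: 08:40–09:00, 09:55–10:35, 14:15–17:00.
Ximena free within 08:30–17:00: 08:30–10:40, 11:40–11:50, 13:50–17:00.
Oren ∩ Zara: 08:45–09:00, 09:55–10:35, 14:15–14:35, 15:05–15:10.
Oren ∩ Zara ∩ Kira: 08:45–09:00, 09:55–10:35, 14:15–14:35, 15:05–15:10.
Oren ∩ Zara ∩ Kira ∩ Ximena: 08:45–09:00, 09:55–10:35, 14:15–14:35, 15:05–15:10.
Windows ≥ 20 min: 09:55–10:35, 14:15–14:35.
Earliest such window starts at 09:55.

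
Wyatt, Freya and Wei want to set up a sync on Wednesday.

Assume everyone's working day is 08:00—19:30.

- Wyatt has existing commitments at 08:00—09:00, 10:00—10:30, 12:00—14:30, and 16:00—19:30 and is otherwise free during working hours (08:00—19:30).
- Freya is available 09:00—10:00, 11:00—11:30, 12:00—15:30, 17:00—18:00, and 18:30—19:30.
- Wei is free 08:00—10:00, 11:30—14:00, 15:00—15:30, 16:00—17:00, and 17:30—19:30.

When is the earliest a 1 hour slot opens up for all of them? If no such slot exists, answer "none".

Wyatt free within 08:00–19:30: 09:00–10:00, 10:30–12:00, 14:30–16:00.
Wyatt ∩ Freya: 09:00–10:00, 11:00–11:30, 14:30–15:30.
Wyatt ∩ Freya ∩ Wei: 09:00–10:00, 15:00–15:30.
Windows ≥ 60 min: 09:00–10:00.
Earliest such window starts at 09:00.

09:00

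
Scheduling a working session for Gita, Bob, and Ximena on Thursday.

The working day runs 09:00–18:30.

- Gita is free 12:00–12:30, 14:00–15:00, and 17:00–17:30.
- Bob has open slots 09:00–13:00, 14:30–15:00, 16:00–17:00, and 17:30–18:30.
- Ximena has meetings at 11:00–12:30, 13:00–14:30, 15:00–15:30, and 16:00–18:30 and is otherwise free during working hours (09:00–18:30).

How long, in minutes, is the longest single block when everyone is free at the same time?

30 minutes

Ximena free within 09:00–18:30: 09:00–11:00, 12:30–13:00, 14:30–15:00, 15:30–16:00.
Gita ∩ Bob: 12:00–12:30, 14:30–15:00.
Gita ∩ Bob ∩ Ximena: 14:30–15:00.
Single common window of 30 minutes.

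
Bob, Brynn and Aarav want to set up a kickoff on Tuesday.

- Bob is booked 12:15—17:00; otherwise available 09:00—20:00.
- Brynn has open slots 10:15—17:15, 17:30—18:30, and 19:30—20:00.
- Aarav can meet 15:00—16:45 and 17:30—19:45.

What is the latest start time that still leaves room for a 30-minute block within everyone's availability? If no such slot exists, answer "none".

18:00

Bob free within 09:00–20:00: 09:00–12:15, 17:00–20:00.
Bob ∩ Brynn: 10:15–12:15, 17:00–17:15, 17:30–18:30, 19:30–20:00.
Bob ∩ Brynn ∩ Aarav: 17:30–18:30, 19:30–19:45.
Windows ≥ 30 min: 17:30–18:30.
Latest start in the last window 17:30–18:30 is 18:30 − 30 min = 18:00.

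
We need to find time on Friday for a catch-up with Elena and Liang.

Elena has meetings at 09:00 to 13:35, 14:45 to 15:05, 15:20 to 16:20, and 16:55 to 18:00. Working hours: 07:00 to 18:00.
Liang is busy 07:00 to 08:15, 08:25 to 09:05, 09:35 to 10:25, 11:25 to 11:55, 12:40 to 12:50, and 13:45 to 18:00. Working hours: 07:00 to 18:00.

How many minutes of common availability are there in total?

Elena free within 07:00–18:00: 07:00–09:00, 13:35–14:45, 15:05–15:20, 16:20–16:55.
Liang free within 07:00–18:00: 08:15–08:25, 09:05–09:35, 10:25–11:25, 11:55–12:40, 12:50–13:45.
Elena ∩ Liang: 08:15–08:25, 13:35–13:45.
Total common minutes: 10 + 10 = 20.

20 minutes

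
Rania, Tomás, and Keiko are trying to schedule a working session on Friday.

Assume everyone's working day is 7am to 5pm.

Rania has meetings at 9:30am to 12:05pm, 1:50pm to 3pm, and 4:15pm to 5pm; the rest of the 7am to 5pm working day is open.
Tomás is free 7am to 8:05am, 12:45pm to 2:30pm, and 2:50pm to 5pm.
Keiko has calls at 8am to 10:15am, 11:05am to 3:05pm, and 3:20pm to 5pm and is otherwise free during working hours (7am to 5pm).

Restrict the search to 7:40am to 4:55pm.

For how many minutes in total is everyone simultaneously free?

Rania free within 07:00–17:00: 07:00–09:30, 12:05–13:50, 15:00–16:15.
Keiko free within 07:00–17:00: 07:00–08:00, 10:15–11:05, 15:05–15:20.
Rania ∩ Tomás: 07:00–08:05, 12:45–13:50, 15:00–16:15.
Rania ∩ Tomás ∩ Keiko: 07:00–08:00, 15:05–15:20.
Restricted to 07:40–16:55: 07:40–08:00, 15:05–15:20.
Total common minutes: 20 + 15 = 35.

35 minutes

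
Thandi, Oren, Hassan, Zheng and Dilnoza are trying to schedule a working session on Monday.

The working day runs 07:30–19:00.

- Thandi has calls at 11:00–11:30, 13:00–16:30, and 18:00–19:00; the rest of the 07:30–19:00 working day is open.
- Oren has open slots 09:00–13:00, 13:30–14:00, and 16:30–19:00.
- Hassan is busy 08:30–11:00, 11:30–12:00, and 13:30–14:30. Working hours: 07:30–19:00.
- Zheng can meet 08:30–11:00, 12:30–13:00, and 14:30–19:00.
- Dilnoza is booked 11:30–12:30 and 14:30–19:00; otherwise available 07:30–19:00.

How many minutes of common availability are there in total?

30 minutes

Thandi free within 07:30–19:00: 07:30–11:00, 11:30–13:00, 16:30–18:00.
Hassan free within 07:30–19:00: 07:30–08:30, 11:00–11:30, 12:00–13:30, 14:30–19:00.
Dilnoza free within 07:30–19:00: 07:30–11:30, 12:30–14:30.
Thandi ∩ Oren: 09:00–11:00, 11:30–13:00, 16:30–18:00.
Thandi ∩ Oren ∩ Hassan: 12:00–13:00, 16:30–18:00.
Thandi ∩ Oren ∩ Hassan ∩ Zheng: 12:30–13:00, 16:30–18:00.
Thandi ∩ Oren ∩ Hassan ∩ Zheng ∩ Dilnoza: 12:30–13:00.
Total common minutes: 30.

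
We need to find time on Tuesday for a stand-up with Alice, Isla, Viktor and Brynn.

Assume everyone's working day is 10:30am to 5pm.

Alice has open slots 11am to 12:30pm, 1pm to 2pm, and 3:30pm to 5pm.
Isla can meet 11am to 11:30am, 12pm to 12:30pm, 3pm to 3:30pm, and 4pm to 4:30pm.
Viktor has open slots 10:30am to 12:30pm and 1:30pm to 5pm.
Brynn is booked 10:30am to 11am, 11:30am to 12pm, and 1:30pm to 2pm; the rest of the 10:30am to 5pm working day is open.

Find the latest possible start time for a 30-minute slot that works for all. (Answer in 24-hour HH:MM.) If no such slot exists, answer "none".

16:00

Brynn free within 10:30–17:00: 11:00–11:30, 12:00–13:30, 14:00–17:00.
Alice ∩ Isla: 11:00–11:30, 12:00–12:30, 16:00–16:30.
Alice ∩ Isla ∩ Viktor: 11:00–11:30, 12:00–12:30, 16:00–16:30.
Alice ∩ Isla ∩ Viktor ∩ Brynn: 11:00–11:30, 12:00–12:30, 16:00–16:30.
Windows ≥ 30 min: 11:00–11:30, 12:00–12:30, 16:00–16:30.
Latest start in the last window 16:00–16:30 is 16:30 − 30 min = 16:00.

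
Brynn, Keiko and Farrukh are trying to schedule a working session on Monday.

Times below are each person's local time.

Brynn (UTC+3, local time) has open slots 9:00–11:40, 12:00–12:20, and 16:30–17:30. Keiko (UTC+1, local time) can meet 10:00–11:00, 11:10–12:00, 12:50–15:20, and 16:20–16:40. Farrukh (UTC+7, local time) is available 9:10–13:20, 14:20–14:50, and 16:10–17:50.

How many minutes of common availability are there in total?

10 minutes

Brynn → UTC: 06:00–08:40, 09:00–09:20, 13:30–14:30.
Keiko → UTC: 09:00–10:00, 10:10–11:00, 11:50–14:20, 15:20–15:40.
Farrukh → UTC: 02:10–06:20, 07:20–07:50, 09:10–10:50.
Brynn ∩ Keiko: 09:00–09:20, 13:30–14:20.
Brynn ∩ Keiko ∩ Farrukh: 09:10–09:20.
Total common minutes: 10.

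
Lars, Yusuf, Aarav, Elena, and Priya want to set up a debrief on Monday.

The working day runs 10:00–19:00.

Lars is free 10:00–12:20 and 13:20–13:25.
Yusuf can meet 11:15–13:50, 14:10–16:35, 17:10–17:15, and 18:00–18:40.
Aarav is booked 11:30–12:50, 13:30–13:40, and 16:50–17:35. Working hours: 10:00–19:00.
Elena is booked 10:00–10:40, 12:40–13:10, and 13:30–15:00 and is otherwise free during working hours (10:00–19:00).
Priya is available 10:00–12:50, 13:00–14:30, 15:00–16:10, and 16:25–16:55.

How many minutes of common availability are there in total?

Aarav free within 10:00–19:00: 10:00–11:30, 12:50–13:30, 13:40–16:50, 17:35–19:00.
Elena free within 10:00–19:00: 10:40–12:40, 13:10–13:30, 15:00–19:00.
Lars ∩ Yusuf: 11:15–12:20, 13:20–13:25.
Lars ∩ Yusuf ∩ Aarav: 11:15–11:30, 13:20–13:25.
Lars ∩ Yusuf ∩ Aarav ∩ Elena: 11:15–11:30, 13:20–13:25.
Lars ∩ Yusuf ∩ Aarav ∩ Elena ∩ Priya: 11:15–11:30, 13:20–13:25.
Total common minutes: 15 + 5 = 20.

20 minutes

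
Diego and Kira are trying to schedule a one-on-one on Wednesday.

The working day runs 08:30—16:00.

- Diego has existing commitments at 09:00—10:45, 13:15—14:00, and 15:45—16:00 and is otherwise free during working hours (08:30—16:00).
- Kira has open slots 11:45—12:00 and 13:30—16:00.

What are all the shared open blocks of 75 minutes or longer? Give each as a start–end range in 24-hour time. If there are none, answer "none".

Diego free within 08:30–16:00: 08:30–09:00, 10:45–13:15, 14:00–15:45.
Diego ∩ Kira: 11:45–12:00, 14:00–15:45.
Windows ≥ 75 min: 14:00–15:45.

14:00–15:45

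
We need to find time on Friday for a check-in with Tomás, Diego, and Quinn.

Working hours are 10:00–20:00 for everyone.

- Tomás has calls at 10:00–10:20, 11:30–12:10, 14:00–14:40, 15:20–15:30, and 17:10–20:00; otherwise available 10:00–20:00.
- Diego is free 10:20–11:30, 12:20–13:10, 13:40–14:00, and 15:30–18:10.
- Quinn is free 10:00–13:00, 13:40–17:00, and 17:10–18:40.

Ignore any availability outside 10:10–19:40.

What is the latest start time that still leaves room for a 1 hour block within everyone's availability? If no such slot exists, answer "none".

16:00

Tomás free within 10:00–20:00: 10:20–11:30, 12:10–14:00, 14:40–15:20, 15:30–17:10.
Tomás ∩ Diego: 10:20–11:30, 12:20–13:10, 13:40–14:00, 15:30–17:10.
Tomás ∩ Diego ∩ Quinn: 10:20–11:30, 12:20–13:00, 13:40–14:00, 15:30–17:00.
Restricted to 10:10–19:40: 10:20–11:30, 12:20–13:00, 13:40–14:00, 15:30–17:00.
Windows ≥ 60 min: 10:20–11:30, 15:30–17:00.
Latest start in the last window 15:30–17:00 is 17:00 − 60 min = 16:00.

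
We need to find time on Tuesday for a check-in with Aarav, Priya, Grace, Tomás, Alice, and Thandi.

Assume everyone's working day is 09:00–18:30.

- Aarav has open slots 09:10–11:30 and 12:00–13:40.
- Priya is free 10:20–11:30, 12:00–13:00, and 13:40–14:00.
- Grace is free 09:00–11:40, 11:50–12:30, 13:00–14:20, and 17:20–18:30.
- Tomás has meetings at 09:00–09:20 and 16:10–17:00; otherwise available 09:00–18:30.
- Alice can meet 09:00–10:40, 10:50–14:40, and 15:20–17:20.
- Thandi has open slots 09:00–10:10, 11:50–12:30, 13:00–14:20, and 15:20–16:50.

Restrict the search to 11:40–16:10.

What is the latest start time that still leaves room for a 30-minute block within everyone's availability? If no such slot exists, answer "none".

Tomás free within 09:00–18:30: 09:20–16:10, 17:00–18:30.
Aarav ∩ Priya: 10:20–11:30, 12:00–13:00.
Aarav ∩ Priya ∩ Grace: 10:20–11:30, 12:00–12:30.
Aarav ∩ Priya ∩ Grace ∩ Tomás: 10:20–11:30, 12:00–12:30.
Aarav ∩ Priya ∩ Grace ∩ Tomás ∩ Alice: 10:20–10:40, 10:50–11:30, 12:00–12:30.
Aarav ∩ Priya ∩ Grace ∩ Tomás ∩ Alice ∩ Thandi: 12:00–12:30.
Restricted to 11:40–16:10: 12:00–12:30.
Windows ≥ 30 min: 12:00–12:30.
Latest start in the last window 12:00–12:30 is 12:30 − 30 min = 12:00.

12:00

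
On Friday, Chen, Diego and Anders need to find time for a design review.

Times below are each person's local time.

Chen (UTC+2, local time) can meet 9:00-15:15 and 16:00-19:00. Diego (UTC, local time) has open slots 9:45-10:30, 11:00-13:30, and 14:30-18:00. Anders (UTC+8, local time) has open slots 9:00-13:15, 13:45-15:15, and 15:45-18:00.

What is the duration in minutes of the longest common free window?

Chen → UTC: 07:00–13:15, 14:00–17:00.
Diego → UTC: 09:45–10:30, 11:00–13:30, 14:30–18:00.
Anders → UTC: 01:00–05:15, 05:45–07:15, 07:45–10:00.
Chen ∩ Diego: 09:45–10:30, 11:00–13:15, 14:30–17:00.
Chen ∩ Diego ∩ Anders: 09:45–10:00.
Single common window of 15 minutes.

15 minutes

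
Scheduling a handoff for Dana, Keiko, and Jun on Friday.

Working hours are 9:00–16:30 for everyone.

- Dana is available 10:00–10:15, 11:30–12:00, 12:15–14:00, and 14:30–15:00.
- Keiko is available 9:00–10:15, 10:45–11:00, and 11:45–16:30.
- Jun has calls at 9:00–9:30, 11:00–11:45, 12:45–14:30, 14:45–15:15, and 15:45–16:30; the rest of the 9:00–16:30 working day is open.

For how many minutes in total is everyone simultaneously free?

Jun free within 09:00–16:30: 09:30–11:00, 11:45–12:45, 14:30–14:45, 15:15–15:45.
Dana ∩ Keiko: 10:00–10:15, 11:45–12:00, 12:15–14:00, 14:30–15:00.
Dana ∩ Keiko ∩ Jun: 10:00–10:15, 11:45–12:00, 12:15–12:45, 14:30–14:45.
Total common minutes: 15 + 15 + 30 + 15 = 75.

75 minutes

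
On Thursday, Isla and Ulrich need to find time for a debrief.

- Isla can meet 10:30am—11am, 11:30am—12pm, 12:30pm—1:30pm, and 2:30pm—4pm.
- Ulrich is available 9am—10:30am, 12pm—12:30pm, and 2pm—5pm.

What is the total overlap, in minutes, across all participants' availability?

90 minutes

Isla ∩ Ulrich: 14:30–16:00.
Total common minutes: 90.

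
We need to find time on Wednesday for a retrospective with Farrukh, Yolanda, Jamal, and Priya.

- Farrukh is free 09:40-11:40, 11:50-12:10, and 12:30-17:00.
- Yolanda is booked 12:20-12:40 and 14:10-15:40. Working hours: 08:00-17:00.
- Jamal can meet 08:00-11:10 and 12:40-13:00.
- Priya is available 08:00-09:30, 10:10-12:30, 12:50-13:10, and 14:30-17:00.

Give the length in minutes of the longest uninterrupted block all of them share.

60 minutes

Yolanda free within 08:00–17:00: 08:00–12:20, 12:40–14:10, 15:40–17:00.
Farrukh ∩ Yolanda: 09:40–11:40, 11:50–12:10, 12:40–14:10, 15:40–17:00.
Farrukh ∩ Yolanda ∩ Jamal: 09:40–11:10, 12:40–13:00.
Farrukh ∩ Yolanda ∩ Jamal ∩ Priya: 10:10–11:10, 12:50–13:00.
Common window lengths: 60, 10 min; longest is 60.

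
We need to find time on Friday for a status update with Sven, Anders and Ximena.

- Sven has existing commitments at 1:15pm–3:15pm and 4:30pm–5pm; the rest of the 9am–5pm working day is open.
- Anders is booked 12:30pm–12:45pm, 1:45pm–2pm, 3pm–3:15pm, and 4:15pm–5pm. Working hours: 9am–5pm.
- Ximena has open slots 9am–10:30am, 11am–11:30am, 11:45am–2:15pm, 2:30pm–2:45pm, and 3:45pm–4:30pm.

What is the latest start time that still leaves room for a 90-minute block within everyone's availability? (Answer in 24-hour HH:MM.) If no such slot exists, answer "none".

09:00

Sven free within 09:00–17:00: 09:00–13:15, 15:15–16:30.
Anders free within 09:00–17:00: 09:00–12:30, 12:45–13:45, 14:00–15:00, 15:15–16:15.
Sven ∩ Anders: 09:00–12:30, 12:45–13:15, 15:15–16:15.
Sven ∩ Anders ∩ Ximena: 09:00–10:30, 11:00–11:30, 11:45–12:30, 12:45–13:15, 15:45–16:15.
Windows ≥ 90 min: 09:00–10:30.
Latest start in the last window 09:00–10:30 is 10:30 − 90 min = 09:00.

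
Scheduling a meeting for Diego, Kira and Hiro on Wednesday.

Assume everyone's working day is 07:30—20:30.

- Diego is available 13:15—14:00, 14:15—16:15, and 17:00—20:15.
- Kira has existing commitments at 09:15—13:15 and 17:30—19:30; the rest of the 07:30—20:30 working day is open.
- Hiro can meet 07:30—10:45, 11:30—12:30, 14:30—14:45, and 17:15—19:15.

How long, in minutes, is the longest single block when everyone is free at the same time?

Kira free within 07:30–20:30: 07:30–09:15, 13:15–17:30, 19:30–20:30.
Diego ∩ Kira: 13:15–14:00, 14:15–16:15, 17:00–17:30, 19:30–20:15.
Diego ∩ Kira ∩ Hiro: 14:30–14:45, 17:15–17:30.
Common window lengths: 15, 15 min; longest is 15.

15 minutes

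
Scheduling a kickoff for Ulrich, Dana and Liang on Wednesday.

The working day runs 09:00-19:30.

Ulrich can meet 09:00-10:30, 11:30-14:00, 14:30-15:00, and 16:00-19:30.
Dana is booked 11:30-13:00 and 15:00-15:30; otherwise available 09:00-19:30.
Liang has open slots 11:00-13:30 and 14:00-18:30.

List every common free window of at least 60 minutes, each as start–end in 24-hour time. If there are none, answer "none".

16:00–18:30

Dana free within 09:00–19:30: 09:00–11:30, 13:00–15:00, 15:30–19:30.
Ulrich ∩ Dana: 09:00–10:30, 13:00–14:00, 14:30–15:00, 16:00–19:30.
Ulrich ∩ Dana ∩ Liang: 13:00–13:30, 14:30–15:00, 16:00–18:30.
Windows ≥ 60 min: 16:00–18:30.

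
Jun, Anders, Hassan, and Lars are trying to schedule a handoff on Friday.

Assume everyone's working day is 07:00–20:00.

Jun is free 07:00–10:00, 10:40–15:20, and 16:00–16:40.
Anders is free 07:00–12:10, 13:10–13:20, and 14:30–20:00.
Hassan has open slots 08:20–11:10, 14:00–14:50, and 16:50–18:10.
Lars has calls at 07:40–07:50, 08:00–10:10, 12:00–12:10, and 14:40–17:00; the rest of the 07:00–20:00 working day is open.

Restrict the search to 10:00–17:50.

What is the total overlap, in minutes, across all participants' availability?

Lars free within 07:00–20:00: 07:00–07:40, 07:50–08:00, 10:10–12:00, 12:10–14:40, 17:00–20:00.
Jun ∩ Anders: 07:00–10:00, 10:40–12:10, 13:10–13:20, 14:30–15:20, 16:00–16:40.
Jun ∩ Anders ∩ Hassan: 08:20–10:00, 10:40–11:10, 14:30–14:50.
Jun ∩ Anders ∩ Hassan ∩ Lars: 10:40–11:10, 14:30–14:40.
Restricted to 10:00–17:50: 10:40–11:10, 14:30–14:40.
Total common minutes: 30 + 10 = 40.

40 minutes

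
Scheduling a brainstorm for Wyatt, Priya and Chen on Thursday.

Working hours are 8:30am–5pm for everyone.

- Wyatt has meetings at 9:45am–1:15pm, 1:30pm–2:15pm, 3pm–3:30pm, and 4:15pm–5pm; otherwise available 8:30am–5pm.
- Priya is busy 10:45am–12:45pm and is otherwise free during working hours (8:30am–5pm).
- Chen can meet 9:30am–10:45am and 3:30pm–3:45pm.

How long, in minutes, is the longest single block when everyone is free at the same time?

15 minutes

Wyatt free within 08:30–17:00: 08:30–09:45, 13:15–13:30, 14:15–15:00, 15:30–16:15.
Priya free within 08:30–17:00: 08:30–10:45, 12:45–17:00.
Wyatt ∩ Priya: 08:30–09:45, 13:15–13:30, 14:15–15:00, 15:30–16:15.
Wyatt ∩ Priya ∩ Chen: 09:30–09:45, 15:30–15:45.
Common window lengths: 15, 15 min; longest is 15.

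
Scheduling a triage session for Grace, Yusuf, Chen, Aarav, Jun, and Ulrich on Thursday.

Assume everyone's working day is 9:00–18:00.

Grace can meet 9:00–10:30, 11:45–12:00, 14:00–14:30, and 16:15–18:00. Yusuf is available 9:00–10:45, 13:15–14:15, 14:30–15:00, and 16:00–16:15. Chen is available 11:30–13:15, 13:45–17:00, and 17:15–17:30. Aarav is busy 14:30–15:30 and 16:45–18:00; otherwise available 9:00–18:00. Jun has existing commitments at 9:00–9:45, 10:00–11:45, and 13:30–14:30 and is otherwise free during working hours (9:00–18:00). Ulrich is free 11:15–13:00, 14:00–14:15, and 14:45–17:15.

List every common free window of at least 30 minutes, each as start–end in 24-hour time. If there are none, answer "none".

none

Aarav free within 09:00–18:00: 09:00–14:30, 15:30–16:45.
Jun free within 09:00–18:00: 09:45–10:00, 11:45–13:30, 14:30–18:00.
Grace ∩ Yusuf: 09:00–10:30, 14:00–14:15.
Grace ∩ Yusuf ∩ Chen: 14:00–14:15.
Grace ∩ Yusuf ∩ Chen ∩ Aarav: 14:00–14:15.
Grace ∩ Yusuf ∩ Chen ∩ Aarav ∩ Jun: (none).
Grace ∩ Yusuf ∩ Chen ∩ Aarav ∩ Jun ∩ Ulrich: (none).
Windows ≥ 30 min: (none).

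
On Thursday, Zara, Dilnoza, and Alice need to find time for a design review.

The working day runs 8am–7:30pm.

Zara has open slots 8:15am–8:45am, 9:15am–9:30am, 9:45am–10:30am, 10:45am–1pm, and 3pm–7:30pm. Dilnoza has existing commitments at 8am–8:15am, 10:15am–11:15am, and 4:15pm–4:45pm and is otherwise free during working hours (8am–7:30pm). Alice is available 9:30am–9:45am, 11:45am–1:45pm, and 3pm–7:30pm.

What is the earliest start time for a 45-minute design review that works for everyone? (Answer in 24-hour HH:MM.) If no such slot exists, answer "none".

Dilnoza free within 08:00–19:30: 08:15–10:15, 11:15–16:15, 16:45–19:30.
Zara ∩ Dilnoza: 08:15–08:45, 09:15–09:30, 09:45–10:15, 11:15–13:00, 15:00–16:15, 16:45–19:30.
Zara ∩ Dilnoza ∩ Alice: 11:45–13:00, 15:00–16:15, 16:45–19:30.
Windows ≥ 45 min: 11:45–13:00, 15:00–16:15, 16:45–19:30.
Earliest such window starts at 11:45.

11:45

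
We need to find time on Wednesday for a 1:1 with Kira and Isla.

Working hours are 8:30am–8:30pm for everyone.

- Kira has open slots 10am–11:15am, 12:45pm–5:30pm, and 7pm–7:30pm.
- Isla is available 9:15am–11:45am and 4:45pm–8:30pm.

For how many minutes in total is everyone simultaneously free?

150 minutes

Kira ∩ Isla: 10:00–11:15, 16:45–17:30, 19:00–19:30.
Total common minutes: 75 + 45 + 30 = 150.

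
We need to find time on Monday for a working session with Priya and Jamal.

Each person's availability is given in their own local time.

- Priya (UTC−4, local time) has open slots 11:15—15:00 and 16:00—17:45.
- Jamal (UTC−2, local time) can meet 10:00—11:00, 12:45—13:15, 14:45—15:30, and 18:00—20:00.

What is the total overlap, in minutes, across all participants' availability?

150 minutes

Priya → UTC: 15:15–19:00, 20:00–21:45.
Jamal → UTC: 12:00–13:00, 14:45–15:15, 16:45–17:30, 20:00–22:00.
Priya ∩ Jamal: 16:45–17:30, 20:00–21:45.
Total common minutes: 45 + 105 = 150.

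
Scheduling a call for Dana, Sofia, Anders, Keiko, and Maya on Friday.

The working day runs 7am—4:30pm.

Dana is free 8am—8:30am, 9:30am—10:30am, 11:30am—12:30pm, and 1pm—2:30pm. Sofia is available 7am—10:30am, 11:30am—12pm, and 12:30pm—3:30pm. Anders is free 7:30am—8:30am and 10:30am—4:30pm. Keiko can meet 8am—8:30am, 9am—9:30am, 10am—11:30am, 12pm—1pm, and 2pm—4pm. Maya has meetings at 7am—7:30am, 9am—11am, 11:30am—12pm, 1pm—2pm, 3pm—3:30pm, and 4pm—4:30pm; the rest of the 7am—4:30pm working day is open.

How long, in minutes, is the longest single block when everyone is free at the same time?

Maya free within 07:00–16:30: 07:30–09:00, 11:00–11:30, 12:00–13:00, 14:00–15:00, 15:30–16:00.
Dana ∩ Sofia: 08:00–08:30, 09:30–10:30, 11:30–12:00, 13:00–14:30.
Dana ∩ Sofia ∩ Anders: 08:00–08:30, 11:30–12:00, 13:00–14:30.
Dana ∩ Sofia ∩ Anders ∩ Keiko: 08:00–08:30, 14:00–14:30.
Dana ∩ Sofia ∩ Anders ∩ Keiko ∩ Maya: 08:00–08:30, 14:00–14:30.
Common window lengths: 30, 30 min; longest is 30.

30 minutes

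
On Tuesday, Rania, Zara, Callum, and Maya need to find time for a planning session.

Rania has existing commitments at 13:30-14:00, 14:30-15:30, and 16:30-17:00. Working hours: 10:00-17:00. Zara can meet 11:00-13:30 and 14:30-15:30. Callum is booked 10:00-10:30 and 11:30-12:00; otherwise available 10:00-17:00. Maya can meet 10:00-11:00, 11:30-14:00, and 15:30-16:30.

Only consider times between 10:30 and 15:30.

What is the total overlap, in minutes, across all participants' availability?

Rania free within 10:00–17:00: 10:00–13:30, 14:00–14:30, 15:30–16:30.
Callum free within 10:00–17:00: 10:30–11:30, 12:00–17:00.
Rania ∩ Zara: 11:00–13:30.
Rania ∩ Zara ∩ Callum: 11:00–11:30, 12:00–13:30.
Rania ∩ Zara ∩ Callum ∩ Maya: 12:00–13:30.
Restricted to 10:30–15:30: 12:00–13:30.
Total common minutes: 90.

90 minutes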